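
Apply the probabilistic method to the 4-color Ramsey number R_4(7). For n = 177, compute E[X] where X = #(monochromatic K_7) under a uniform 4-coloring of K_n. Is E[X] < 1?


E[X] = C(177, 7) · 4^{1 − 21} = 957664425960 · 4^{−20} = 957664425960/1099511627776.
As a reduced fraction: E[X] = 119708053245/137438953472 ≈ 0.8709907.
Is E[X] < 1? YES.
Since E[X] < 1, there exists a 4-coloring of K_{177} with no monochromatic K_7; hence R_4(7) > 177.

E[X] = 119708053245/137438953472 ≈ 0.8709907; E[X] < 1, so R_4(7) > 177.


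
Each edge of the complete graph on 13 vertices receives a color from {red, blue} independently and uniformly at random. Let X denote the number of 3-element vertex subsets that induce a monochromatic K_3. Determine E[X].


Let X = Σ_S X_S over the C(13, 3) = 286 subsets S of size 3, where X_S = 1 if the K_3 on S is monochromatic.
For a fixed S, the K_3 on S has C(3, 2) = 3 edges. P[all 3 edges red] = (1/2)^3, and likewise for blue, so P[monochromatic] = 2·(1/2)^3 = 2^{1 − 3} = 1/4.
Summing: E[X] = C(13, 3) · 2^{1 − 3} = 286 · 1/4 = 143/2.
Numerically: E[X] ≈ 71.5000.

E[X] = C(13,3)·2^(1−C(3,2)) = 143/2 ≈ 71.5000.


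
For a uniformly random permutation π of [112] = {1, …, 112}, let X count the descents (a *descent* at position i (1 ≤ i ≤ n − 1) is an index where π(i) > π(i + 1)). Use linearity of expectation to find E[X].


Write X = Σ X_I over i = 1, …, 111, with X_I the indicator of one descent.
There are 111 indicators.
For each fixed i, the pair (π(i), π(i+1)) is a uniformly random ordered pair of distinct values from {1, …, 112}; by symmetry P[π(i) > π(i+1)] = 1/2.
By linearity: E[X] = 111 · (1/2) = (112 − 1) · (1/2) = 111/2 ≈ 55.5000.

E[X] = 111/2 = 55.5000.


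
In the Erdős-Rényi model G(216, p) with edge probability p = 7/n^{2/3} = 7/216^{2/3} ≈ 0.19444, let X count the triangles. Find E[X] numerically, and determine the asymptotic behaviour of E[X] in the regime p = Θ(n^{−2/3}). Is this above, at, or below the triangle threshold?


Number of potential triangles: C(216, 3) = 1656360.
Each occurs with probability p³ ≈ (0.19444)³ ≈ 7.3516804e-03.
By linearity: E[X] = C(216, 3)·p³ ≈ 1656360 · 7.3516804e-03 ≈ 12177.02932.
Since α = 2/3 < 1, p = c/n^{2/3} ≫ 1/n is above the triangle threshold p ~ 1/n. Asymptotically E[X] ~ (c³/6)·n^{3(1−α)} = (7³/6)·n^{1} → ∞; triangles are abundant w.h.p.

E[X] ≈ 12177.02932; in regime p = Θ(1/n^{2/3}) E[X] diverges (above the triangle threshold p ~ 1/n).


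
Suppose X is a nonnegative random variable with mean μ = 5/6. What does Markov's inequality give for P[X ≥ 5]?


μ = E[X] = 5/6, a = 5.
Markov: P[X ≥ 5] ≤ μ/a = (5/6)/5 = 1/6.
Numerically: ≈ 0.167.
(Since a = 5 > μ = 0.833, the bound 1/6 is < 1 and informative.)

P[X ≥ 5] ≤ 1/6 ≈ 0.167.


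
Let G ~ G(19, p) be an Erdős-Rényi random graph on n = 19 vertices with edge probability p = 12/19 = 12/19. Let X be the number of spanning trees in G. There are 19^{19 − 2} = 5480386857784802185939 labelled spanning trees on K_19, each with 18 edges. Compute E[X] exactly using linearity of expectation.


K_19 has 19^{19 − 2} = 5480386857784802185939 labelled spanning trees.
For each such spanning tree H, let X_H = 1 if all 18 edges of H are present in G. Then P[X_H = 1] = p^{18} = (12/19)^{18} = 26623333280885243904/104127350297911241532841.
By linearity: E[X] = Σ_H E[X_H] = 5480386857784802185939 · p^{18} = 5480386857784802185939 · 26623333280885243904/104127350297911241532841 = 26623333280885243904/19.
Numerically: E[X] ≈ 1.40123e+18.

E[X] = 5480386857784802185939 · (12/19)^{18} = 26623333280885243904/19 ≈ 1.40123e+18.


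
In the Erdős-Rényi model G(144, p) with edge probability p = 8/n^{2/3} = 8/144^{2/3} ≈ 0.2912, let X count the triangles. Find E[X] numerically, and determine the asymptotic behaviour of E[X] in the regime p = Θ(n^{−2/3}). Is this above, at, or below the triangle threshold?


Number of potential triangles: C(144, 3) = 487344.
Each occurs with probability p³ ≈ (0.2912)³ ≈ 2.469136e-02.
By linearity: E[X] = C(144, 3)·p³ ≈ 487344 · 2.469136e-02 ≈ 12033.1852.
Since α = 2/3 < 1, p = c/n^{2/3} ≫ 1/n is above the triangle threshold p ~ 1/n. Asymptotically E[X] ~ (c³/6)·n^{3(1−α)} = (8³/6)·n^{1} → ∞; triangles are abundant w.h.p.

E[X] ≈ 12033.1852; in regime p = Θ(1/n^{2/3}) E[X] diverges (above the triangle threshold p ~ 1/n).


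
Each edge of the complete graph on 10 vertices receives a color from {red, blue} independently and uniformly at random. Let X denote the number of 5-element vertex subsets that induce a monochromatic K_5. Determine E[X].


Let X = Σ_S X_S over the C(10, 5) = 252 subsets S of size 5, where X_S = 1 if the K_5 on S is monochromatic.
For a fixed S, the K_5 on S has C(5, 2) = 10 edges. P[all 10 edges red] = (1/2)^10, and likewise for blue, so P[monochromatic] = 2·(1/2)^10 = 2^{1 − 10} = 1/512.
Summing: E[X] = C(10, 5) · 2^{1 − 10} = 252 · 1/512 = 63/128.
Numerically: E[X] ≈ 0.49219.

E[X] = C(10,5)·2^(1−C(5,2)) = 63/128 ≈ 0.49219.


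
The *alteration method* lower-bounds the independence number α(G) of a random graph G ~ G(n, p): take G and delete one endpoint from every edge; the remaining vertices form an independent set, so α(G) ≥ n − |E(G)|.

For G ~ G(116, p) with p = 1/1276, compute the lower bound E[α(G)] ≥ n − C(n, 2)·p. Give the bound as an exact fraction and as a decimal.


E[|E(G)|] = C(116, 2)·p = 6670 · (1/1276) = 115/22.
E[α(G)] ≥ n − E[|E(G)|] = 116 − 115/22 = 2437/22.
Numerically: ≈ 110.772727.
(This is only a lower bound; the true E[α(G)] may be larger.)

E[α(G)] ≥ 2437/22 ≈ 110.772727.


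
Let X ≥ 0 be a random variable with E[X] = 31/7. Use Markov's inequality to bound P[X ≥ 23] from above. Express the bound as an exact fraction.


μ = E[X] = 31/7, a = 23.
Markov: P[X ≥ 23] ≤ μ/a = (31/7)/23 = 31/161.
Numerically: ≈ 0.1925.
(Since a = 23 > μ = 4.4286, the bound 31/161 is < 1 and informative.)

P[X ≥ 23] ≤ 31/161 ≈ 0.1925.


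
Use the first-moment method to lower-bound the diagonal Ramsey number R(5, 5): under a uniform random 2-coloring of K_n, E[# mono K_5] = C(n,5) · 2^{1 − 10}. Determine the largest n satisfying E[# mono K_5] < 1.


We need C(n, 5) · 2^{1 − 10} < 1, i.e. C(n, 5) < 2^{10 − 1} = 512.
Check values of n near the boundary:
  n = 8: C(8, 5) = 56; 56 < 512? YES
  n = 9: C(9, 5) = 126; 126 < 512? YES
  n = 10: C(10, 5) = 252; 252 < 512? YES
  n = 11: C(11, 5) = 462; 462 < 512? YES
  n = 12: C(12, 5) = 792; 792 < 512? NO
The largest n with C(n, 5) < 512 is n = 11 (where E[X] = 231/256 ≈ 0.9023). Hence R(5, 5) > 11, i.e. R(5, 5) ≥ 12.

Largest n = 11; hence R(5, 5) > 11.


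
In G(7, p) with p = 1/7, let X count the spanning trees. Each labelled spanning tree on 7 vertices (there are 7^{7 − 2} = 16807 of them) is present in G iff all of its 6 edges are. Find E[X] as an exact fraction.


K_7 has 7^{7 − 2} = 16807 labelled spanning trees.
For each such spanning tree H, let X_H = 1 if all 6 edges of H are present in G. Then P[X_H = 1] = p^{6} = (1/7)^{6} = 1/117649.
By linearity of expectation: E[X] = Σ_H E[X_H] = 16807 · p^{6} = 16807 · 1/117649 = 1/7.
Numerically: E[X] ≈ 0.142857.

E[X] = 16807 · (1/7)^{6} = 1/7 ≈ 0.142857.


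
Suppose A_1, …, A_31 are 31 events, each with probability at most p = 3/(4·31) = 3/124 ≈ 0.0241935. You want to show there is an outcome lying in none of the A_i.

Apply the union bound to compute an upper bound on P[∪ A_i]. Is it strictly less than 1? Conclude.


Union bound: P[∪_{i=1}^{31} A_i] ≤ Σ_i P[A_i] ≤ 31·p = 31·(3/124) = 3/4.
Numerically: 3/4 ≈ 0.7500000.
Is 3/4 < 1? YES.
Since P[∪ A_i] ≤ 3/4 < 1, the complement has P[∩ A_i^c] ≥ 1 − 3/4 = 1/4 > 0, so some outcome avoids every A_i.

31·p = 3/4 ≈ 0.7500000; existence CERTIFIED by the union bound.


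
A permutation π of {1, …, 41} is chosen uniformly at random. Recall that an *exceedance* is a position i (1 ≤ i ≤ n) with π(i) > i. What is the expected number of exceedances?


Write X = Σ_{i=1}^{41} X_i, where X_i = 1_{π(i) > i}.
For each fixed i, π(i) is uniform over {1, …, 41} (marginal of a uniform permutation), so P[π(i) > i] = (n − i)/n. Summing: Σ_{i=1}^{41} (n − i)/n = (0 + 1 + … + 40)/41 = 41(41 − 1)/(2·41) = (41 − 1)/2.
Hence E[X] = Σ_{i=1}^{41} (41 − i)/41 = 20 ≈ 20.000000.

E[X] = 20 = 20.000000.


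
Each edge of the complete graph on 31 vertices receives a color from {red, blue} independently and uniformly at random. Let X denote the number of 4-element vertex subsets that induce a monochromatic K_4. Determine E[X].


Let X = Σ_S X_S over the C(31, 4) = 31465 subsets S of size 4, where X_S = 1 if the K_4 on S is monochromatic.
For a fixed S, the K_4 on S has C(4, 2) = 6 edges. P[all 6 edges red] = (1/2)^6, and likewise for blue, so P[monochromatic] = 2·(1/2)^6 = 2^{1 − 6} = 1/32.
Summing: E[X] = C(31, 4) · 2^{1 − 6} = 31465 · 1/32 = 31465/32.
Numerically: E[X] ≈ 983.281250.

E[X] = C(31,4)·2^(1−C(4,2)) = 31465/32 ≈ 983.281250.


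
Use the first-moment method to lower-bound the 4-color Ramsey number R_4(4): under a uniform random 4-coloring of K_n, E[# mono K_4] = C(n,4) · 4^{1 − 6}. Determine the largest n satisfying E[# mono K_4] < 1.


We need C(n, 4) · 4^{1 − 6} < 1, i.e. C(n, 4) < 4^{6 − 1} = 1024.
Check values of n near the boundary:
  n = 10: C(10, 4) = 210; 210 < 1024? YES
  n = 11: C(11, 4) = 330; 330 < 1024? YES
  n = 12: C(12, 4) = 495; 495 < 1024? YES
  n = 13: C(13, 4) = 715; 715 < 1024? YES
  n = 14: C(14, 4) = 1001; 1001 < 1024? YES
  n = 15: C(15, 4) = 1365; 1365 < 1024? NO
  n = 16: C(16, 4) = 1820; 1820 < 1024? NO
The largest n with C(n, 4) < 1024 is n = 14 (where E[X] = 1001/1024 ≈ 0.977539). Hence R_4(4) > 14, i.e. R_4(4) ≥ 15.

Largest n = 14; hence R_4(4) > 14.


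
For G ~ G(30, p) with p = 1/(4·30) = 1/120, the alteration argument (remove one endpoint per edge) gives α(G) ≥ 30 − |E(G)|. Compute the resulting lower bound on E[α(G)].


E[|E(G)|] = C(30, 2)·p = 435 · (1/120) = 29/8.
E[α(G)] ≥ n − E[|E(G)|] = 30 − 29/8 = 211/8.
Numerically: ≈ 26.3750.
(This is only a lower bound; the true E[α(G)] may be larger.)

E[α(G)] ≥ 211/8 ≈ 26.3750.


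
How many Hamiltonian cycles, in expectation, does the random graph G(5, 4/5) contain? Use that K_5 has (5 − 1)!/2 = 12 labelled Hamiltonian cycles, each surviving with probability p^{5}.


K_5 has (5 − 1)!/2 = 12 labelled Hamiltonian cycles.
For each such Hamiltonian cycle H, let X_H = 1 if all 5 edges of H are present in G. Then P[X_H = 1] = p^{5} = (4/5)^{5} = 1024/3125.
Summing the indicators: E[X] = Σ_H E[X_H] = 12 · p^{5} = 12 · 1024/3125 = 12288/3125.
Numerically: E[X] ≈ 3.93.

E[X] = 12 · (4/5)^{5} = 12288/3125 ≈ 3.93.


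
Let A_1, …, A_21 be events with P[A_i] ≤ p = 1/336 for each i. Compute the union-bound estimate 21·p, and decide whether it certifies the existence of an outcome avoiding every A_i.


Union bound: P[∪_{i=1}^{21} A_i] ≤ Σ_i P[A_i] ≤ 21·p = 21·(1/336) = 1/16.
Numerically: 1/16 ≈ 0.062.
Is 1/16 < 1? YES.
Since P[∪ A_i] ≤ 1/16 < 1, the complement has P[∩ A_i^c] ≥ 1 − 1/16 = 15/16 > 0, so some outcome avoids every A_i.

21·p = 1/16 ≈ 0.062; existence CERTIFIED by the union bound.


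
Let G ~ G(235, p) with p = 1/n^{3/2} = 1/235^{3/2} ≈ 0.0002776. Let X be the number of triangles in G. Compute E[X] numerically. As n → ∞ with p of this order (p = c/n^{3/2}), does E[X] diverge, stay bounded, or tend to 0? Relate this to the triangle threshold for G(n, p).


Number of potential triangles: C(235, 3) = 2135445.
Each occurs with probability p³ ≈ (0.0002776)³ ≈ 2.138920e-11.
By linearity: E[X] = C(235, 3)·p³ ≈ 2135445 · 2.138920e-11 ≈ 0.0000.
Since α = 3/2 > 1, p = c/n^{3/2} = o(1/n) is below the triangle threshold p ~ 1/n. Asymptotically E[X] ~ (c³/6)·n^{3(1−α)} = (1³/6)·n^{-1.5} → 0, so by Markov's inequality G has no triangles w.h.p.

E[X] ≈ 0.0000; in regime p = Θ(1/n^{3/2}) E[X] tends to 0 (below the triangle threshold p ~ 1/n).


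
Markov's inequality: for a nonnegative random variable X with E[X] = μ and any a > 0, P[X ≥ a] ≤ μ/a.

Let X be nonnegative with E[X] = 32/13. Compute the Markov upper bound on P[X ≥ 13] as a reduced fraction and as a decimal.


μ = E[X] = 32/13, a = 13.
Markov: P[X ≥ 13] ≤ μ/a = (32/13)/13 = 32/169.
Numerically: ≈ 0.1893.
(Since a = 13 > μ = 2.4615, the bound 32/169 is < 1 and informative.)

P[X ≥ 13] ≤ 32/169 ≈ 0.1893.


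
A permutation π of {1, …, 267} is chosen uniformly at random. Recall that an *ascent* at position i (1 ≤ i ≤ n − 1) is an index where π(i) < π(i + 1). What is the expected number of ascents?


Write X = Σ X_I over i = 1, …, 266, with X_I the indicator of one ascent.
There are 266 indicators.
For each fixed i, the pair (π(i), π(i+1)) is a uniformly random ordered pair of distinct values from {1, …, 267}; by symmetry P[π(i) < π(i+1)] = 1/2.
By linearity: E[X] = 266 · (1/2) = (267 − 1) · (1/2) = 133 ≈ 133.0000.

E[X] = 133 = 133.0000.


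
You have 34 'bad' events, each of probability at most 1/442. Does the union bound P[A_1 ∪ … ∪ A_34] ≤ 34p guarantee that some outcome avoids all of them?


Union bound: P[∪_{i=1}^{34} A_i] ≤ Σ_i P[A_i] ≤ 34·p = 34·(1/442) = 1/13.
Numerically: 1/13 ≈ 0.077.
Is 1/13 < 1? YES.
Since P[∪ A_i] ≤ 1/13 < 1, the complement has P[∩ A_i^c] ≥ 1 − 1/13 = 12/13 > 0, so some outcome avoids every A_i.

34·p = 1/13 ≈ 0.077; existence CERTIFIED by the union bound.


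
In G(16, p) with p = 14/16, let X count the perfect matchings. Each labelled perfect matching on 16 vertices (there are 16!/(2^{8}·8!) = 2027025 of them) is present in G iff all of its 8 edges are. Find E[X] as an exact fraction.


K_16 has 16!/(2^{8}·8!) = 2027025 labelled perfect matchings.
For each such perfect matching H, let X_H = 1 if all 8 edges of H are present in G. Then P[X_H = 1] = p^{8} = (7/8)^{8} = 5764801/16777216.
By linearity: E[X] = Σ_H E[X_H] = 2027025 · p^{8} = 2027025 · 5764801/16777216 = 11685395747025/16777216.
Numerically: E[X] ≈ 6.965e+05.

E[X] = 2027025 · (7/8)^{8} = 11685395747025/16777216 ≈ 6.965e+05.


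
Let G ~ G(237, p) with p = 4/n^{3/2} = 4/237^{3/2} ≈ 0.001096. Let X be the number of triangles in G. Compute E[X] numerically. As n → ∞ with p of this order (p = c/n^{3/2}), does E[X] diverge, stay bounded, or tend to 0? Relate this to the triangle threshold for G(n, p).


Number of potential triangles: C(237, 3) = 2190670.
Each occurs with probability p³ ≈ (0.001096)³ ≈ 1.317687e-09.
By linearity: E[X] = C(237, 3)·p³ ≈ 2190670 · 1.317687e-09 ≈ 0.0029.
Since α = 3/2 > 1, p = c/n^{3/2} = o(1/n) is below the triangle threshold p ~ 1/n. Asymptotically E[X] ~ (c³/6)·n^{3(1−α)} = (4³/6)·n^{-1.5} → 0, so by Markov's inequality G has no triangles w.h.p.

E[X] ≈ 0.0029; in regime p = Θ(1/n^{3/2}) E[X] tends to 0 (below the triangle threshold p ~ 1/n).


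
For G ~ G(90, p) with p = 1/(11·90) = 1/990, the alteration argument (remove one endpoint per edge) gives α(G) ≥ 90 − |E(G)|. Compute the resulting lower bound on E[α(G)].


E[|E(G)|] = C(90, 2)·p = 4005 · (1/990) = 89/22.
E[α(G)] ≥ n − E[|E(G)|] = 90 − 89/22 = 1891/22.
Numerically: ≈ 85.955.
(This is only a lower bound; the true E[α(G)] may be larger.)

E[α(G)] ≥ 1891/22 ≈ 85.955.


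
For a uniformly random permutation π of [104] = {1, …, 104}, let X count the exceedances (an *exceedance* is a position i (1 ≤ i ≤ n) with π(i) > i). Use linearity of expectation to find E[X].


Write X = Σ_{i=1}^{104} X_i, where X_i = 1_{π(i) > i}.
For each fixed i, π(i) is uniform over {1, …, 104} (marginal of a uniform permutation), so P[π(i) > i] = (n − i)/n. Summing: Σ_{i=1}^{104} (n − i)/n = (0 + 1 + … + 103)/104 = 104(104 − 1)/(2·104) = (104 − 1)/2.
Hence E[X] = Σ_{i=1}^{104} (104 − i)/104 = 103/2 ≈ 51.5000.

E[X] = 103/2 = 51.5000.


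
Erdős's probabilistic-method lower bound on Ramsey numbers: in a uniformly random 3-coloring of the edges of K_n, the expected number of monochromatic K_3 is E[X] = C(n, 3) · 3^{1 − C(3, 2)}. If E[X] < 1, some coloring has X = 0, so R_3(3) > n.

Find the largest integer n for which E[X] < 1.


We need C(n, 3) · 3^{1 − 3} < 1, i.e. C(n, 3) < 3^{3 − 1} = 9.
Check values of n near the boundary:
  n = 3: C(3, 3) = 1; 1 < 9? YES
  n = 4: C(4, 3) = 4; 4 < 9? YES
  n = 5: C(5, 3) = 10; 10 < 9? NO
  n = 6: C(6, 3) = 20; 20 < 9? NO
The largest n with C(n, 3) < 9 is n = 4 (where E[X] = 4/9 ≈ 0.4444444). Hence R_3(3) > 4, i.e. R_3(3) ≥ 5.

Largest n = 4; hence R_3(3) > 4.


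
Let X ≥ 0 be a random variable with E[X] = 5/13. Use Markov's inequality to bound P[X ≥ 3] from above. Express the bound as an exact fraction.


μ = E[X] = 5/13, a = 3.
Markov: P[X ≥ 3] ≤ μ/a = (5/13)/3 = 5/39.
Numerically: ≈ 0.128205.
(Since a = 3 > μ = 0.384615, the bound 5/39 is < 1 and informative.)

P[X ≥ 3] ≤ 5/39 ≈ 0.128205.


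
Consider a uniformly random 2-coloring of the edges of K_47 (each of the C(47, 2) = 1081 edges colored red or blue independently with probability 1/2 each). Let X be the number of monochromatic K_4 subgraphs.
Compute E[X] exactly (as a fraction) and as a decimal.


Let X = Σ_S X_S over the C(47, 4) = 178365 subsets S of size 4, where X_S = 1 if the K_4 on S is monochromatic.
For a fixed S, the K_4 on S has C(4, 2) = 6 edges. P[all 6 edges red] = (1/2)^6, and likewise for blue, so P[monochromatic] = 2·(1/2)^6 = 2^{1 − 6} = 1/32.
Summing: E[X] = C(47, 4) · 2^{1 − 6} = 178365 · 1/32 = 178365/32.
Numerically: E[X] ≈ 5573.906.

E[X] = C(47,4)·2^(1−C(4,2)) = 178365/32 ≈ 5573.906.


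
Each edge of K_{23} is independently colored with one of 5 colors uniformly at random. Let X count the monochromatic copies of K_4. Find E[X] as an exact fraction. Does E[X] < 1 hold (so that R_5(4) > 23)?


E[X] = C(23, 4) · 5^{1 − 6} = 8855 · 5^{−5} = 8855/3125.
As a reduced fraction: E[X] = 1771/625 ≈ 2.833600.
Is E[X] < 1? NO.
Since E[X] ≥ 1, the first-moment bound is inconclusive at n = 23; it does NOT by itself certify R_5(4) > 23.

E[X] = 1771/625 ≈ 2.833600; E[X] ≥ 1; first-moment method inconclusive here.


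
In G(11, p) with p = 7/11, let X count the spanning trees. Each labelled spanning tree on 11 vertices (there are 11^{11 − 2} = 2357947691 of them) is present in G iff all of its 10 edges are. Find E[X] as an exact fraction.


K_11 has 11^{11 − 2} = 2357947691 labelled spanning trees.
For each such spanning tree H, let X_H = 1 if all 10 edges of H are present in G. Then P[X_H = 1] = p^{10} = (7/11)^{10} = 282475249/25937424601.
By linearity: E[X] = Σ_H E[X_H] = 2357947691 · p^{10} = 2357947691 · 282475249/25937424601 = 282475249/11.
Numerically: E[X] ≈ 2.568e+07.

E[X] = 2357947691 · (7/11)^{10} = 282475249/11 ≈ 2.568e+07.


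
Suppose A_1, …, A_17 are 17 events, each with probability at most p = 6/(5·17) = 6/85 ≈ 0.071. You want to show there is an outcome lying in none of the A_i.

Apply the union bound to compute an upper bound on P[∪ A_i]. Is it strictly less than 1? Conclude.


Union bound: P[∪_{i=1}^{17} A_i] ≤ Σ_i P[A_i] ≤ 17·p = 17·(6/85) = 6/5.
Numerically: 6/5 ≈ 1.200.
Is 6/5 < 1? NO.
Since the bound 6/5 is ≥ 1, the union bound is uninformative here; it does NOT by itself certify existence.

17·p = 6/5 ≈ 1.200; existence NOT certified by the union bound.


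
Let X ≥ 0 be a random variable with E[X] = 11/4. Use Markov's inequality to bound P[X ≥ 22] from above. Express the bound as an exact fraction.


μ = E[X] = 11/4, a = 22.
Markov: P[X ≥ 22] ≤ μ/a = (11/4)/22 = 1/8.
Numerically: ≈ 0.12500.
(Since a = 22 > μ = 2.75000, the bound 1/8 is < 1 and informative.)

P[X ≥ 22] ≤ 1/8 ≈ 0.12500.


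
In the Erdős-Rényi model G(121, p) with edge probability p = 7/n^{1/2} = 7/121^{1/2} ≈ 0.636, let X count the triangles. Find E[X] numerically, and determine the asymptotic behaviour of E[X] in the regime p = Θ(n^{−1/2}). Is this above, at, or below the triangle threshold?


Number of potential triangles: C(121, 3) = 287980.
Each occurs with probability p³ ≈ (0.636)³ ≈ 2.57701e-01.
By linearity: E[X] = C(121, 3)·p³ ≈ 287980 · 2.57701e-01 ≈ 74212.727.
Since α = 1/2 < 1, p = c/n^{1/2} ≫ 1/n is above the triangle threshold p ~ 1/n. Asymptotically E[X] ~ (c³/6)·n^{3(1−α)} = (7³/6)·n^{1.5} → ∞; triangles are abundant w.h.p.

E[X] ≈ 74212.727; in regime p = Θ(1/n^{1/2}) E[X] diverges (above the triangle threshold p ~ 1/n).


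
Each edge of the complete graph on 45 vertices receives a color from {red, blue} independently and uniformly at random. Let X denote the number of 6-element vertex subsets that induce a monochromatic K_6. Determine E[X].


Let X = Σ_S X_S over the C(45, 6) = 8145060 subsets S of size 6, where X_S = 1 if the K_6 on S is monochromatic.
For a fixed S, the K_6 on S has C(6, 2) = 15 edges. P[all 15 edges red] = (1/2)^15, and likewise for blue, so P[monochromatic] = 2·(1/2)^15 = 2^{1 − 15} = 1/16384.
By linearity: E[X] = C(45, 6) · 2^{1 − 15} = 8145060 · 1/16384 = 2036265/4096.
Numerically: E[X] ≈ 497.1350.

E[X] = C(45,6)·2^(1−C(6,2)) = 2036265/4096 ≈ 497.1350.


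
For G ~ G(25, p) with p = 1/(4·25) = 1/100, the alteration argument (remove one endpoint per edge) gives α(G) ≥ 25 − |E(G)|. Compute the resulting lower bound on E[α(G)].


E[|E(G)|] = C(25, 2)·p = 300 · (1/100) = 3.
E[α(G)] ≥ n − E[|E(G)|] = 25 − 3 = 22.
Numerically: ≈ 22.000000.
(This is only a lower bound; the true E[α(G)] may be larger.)

E[α(G)] ≥ 22 ≈ 22.000000.


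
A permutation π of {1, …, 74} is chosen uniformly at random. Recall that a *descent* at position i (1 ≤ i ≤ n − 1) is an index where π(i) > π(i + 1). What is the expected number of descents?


Write X = Σ X_I over i = 1, …, 73, with X_I the indicator of one descent.
There are 73 indicators.
For each fixed i, the pair (π(i), π(i+1)) is a uniformly random ordered pair of distinct values from {1, …, 74}; by symmetry P[π(i) > π(i+1)] = 1/2.
By linearity: E[X] = 73 · (1/2) = (74 − 1) · (1/2) = 73/2 ≈ 36.50000.

E[X] = 73/2 = 36.50000.


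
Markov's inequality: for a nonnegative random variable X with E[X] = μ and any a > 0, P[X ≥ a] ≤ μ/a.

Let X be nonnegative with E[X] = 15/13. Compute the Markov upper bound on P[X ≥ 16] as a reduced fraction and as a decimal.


μ = E[X] = 15/13, a = 16.
Markov: P[X ≥ 16] ≤ μ/a = (15/13)/16 = 15/208.
Numerically: ≈ 0.0721.
(Since a = 16 > μ = 1.1538, the bound 15/208 is < 1 and informative.)

P[X ≥ 16] ≤ 15/208 ≈ 0.0721.


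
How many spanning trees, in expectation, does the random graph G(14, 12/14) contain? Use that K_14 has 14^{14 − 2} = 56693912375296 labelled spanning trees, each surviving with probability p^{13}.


K_14 has 14^{14 − 2} = 56693912375296 labelled spanning trees.
For each such spanning tree H, let X_H = 1 if all 13 edges of H are present in G. Then P[X_H = 1] = p^{13} = (6/7)^{13} = 13060694016/96889010407.
By linearity: E[X] = Σ_H E[X_H] = 56693912375296 · p^{13} = 56693912375296 · 13060694016/96889010407 = 53496602689536/7.
Numerically: E[X] ≈ 7.6424e+12.

E[X] = 56693912375296 · (6/7)^{13} = 53496602689536/7 ≈ 7.6424e+12.


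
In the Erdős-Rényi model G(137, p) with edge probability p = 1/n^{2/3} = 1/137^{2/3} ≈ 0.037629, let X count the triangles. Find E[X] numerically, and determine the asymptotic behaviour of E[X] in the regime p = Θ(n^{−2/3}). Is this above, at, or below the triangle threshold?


Number of potential triangles: C(137, 3) = 419220.
Each occurs with probability p³ ≈ (0.037629)³ ≈ 5.3279344e-05.
By linearity: E[X] = C(137, 3)·p³ ≈ 419220 · 5.3279344e-05 ≈ 22.33577.
Since α = 2/3 < 1, p = c/n^{2/3} ≫ 1/n is above the triangle threshold p ~ 1/n. Asymptotically E[X] ~ (c³/6)·n^{3(1−α)} = (1³/6)·n^{1} → ∞; triangles are abundant w.h.p.

E[X] ≈ 22.33577; in regime p = Θ(1/n^{2/3}) E[X] diverges (above the triangle threshold p ~ 1/n).


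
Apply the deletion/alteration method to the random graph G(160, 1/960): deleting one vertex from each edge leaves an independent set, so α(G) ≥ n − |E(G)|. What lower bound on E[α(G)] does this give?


E[|E(G)|] = C(160, 2)·p = 12720 · (1/960) = 53/4.
E[α(G)] ≥ n − E[|E(G)|] = 160 − 53/4 = 587/4.
Numerically: ≈ 146.75000.
(This is only a lower bound; the true E[α(G)] may be larger.)

E[α(G)] ≥ 587/4 ≈ 146.75000.


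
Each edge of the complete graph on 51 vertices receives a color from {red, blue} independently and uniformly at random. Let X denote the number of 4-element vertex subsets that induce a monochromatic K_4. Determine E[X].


Let X = Σ_S X_S over the C(51, 4) = 249900 subsets S of size 4, where X_S = 1 if the K_4 on S is monochromatic.
For a fixed S, the K_4 on S has C(4, 2) = 6 edges. P[all 6 edges red] = (1/2)^6, and likewise for blue, so P[monochromatic] = 2·(1/2)^6 = 2^{1 − 6} = 1/32.
By linearity of expectation: E[X] = C(51, 4) · 2^{1 − 6} = 249900 · 1/32 = 62475/8.
Numerically: E[X] ≈ 7809.37500.

E[X] = C(51,4)·2^(1−C(4,2)) = 62475/8 ≈ 7809.37500.


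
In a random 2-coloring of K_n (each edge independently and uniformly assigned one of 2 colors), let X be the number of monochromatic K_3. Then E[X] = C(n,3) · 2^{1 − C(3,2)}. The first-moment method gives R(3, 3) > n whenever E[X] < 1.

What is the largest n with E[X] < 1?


We need C(n, 3) · 2^{1 − 3} < 1, i.e. C(n, 3) < 2^{3 − 1} = 4.
Check values of n near the boundary:
  n = 3: C(3, 3) = 1; 1 < 4? YES
  n = 4: C(4, 3) = 4; 4 < 4? NO
The largest n with C(n, 3) < 4 is n = 3 (where E[X] = 1/4 ≈ 0.250). Hence R(3, 3) > 3, i.e. R(3, 3) ≥ 4.

Largest n = 3; hence R(3, 3) > 3.


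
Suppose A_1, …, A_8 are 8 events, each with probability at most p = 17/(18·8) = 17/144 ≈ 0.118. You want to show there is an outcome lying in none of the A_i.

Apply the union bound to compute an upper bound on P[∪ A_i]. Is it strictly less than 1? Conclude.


Union bound: P[∪_{i=1}^{8} A_i] ≤ Σ_i P[A_i] ≤ 8·p = 8·(17/144) = 17/18.
Numerically: 17/18 ≈ 0.944.
Is 17/18 < 1? YES.
Since P[∪ A_i] ≤ 17/18 < 1, the complement has P[∩ A_i^c] ≥ 1 − 17/18 = 1/18 > 0, so some outcome avoids every A_i.

8·p = 17/18 ≈ 0.944; existence CERTIFIED by the union bound.


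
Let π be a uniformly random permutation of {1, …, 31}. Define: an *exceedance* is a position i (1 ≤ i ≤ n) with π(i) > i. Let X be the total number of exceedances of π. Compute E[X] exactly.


Write X = Σ_{i=1}^{31} X_i, where X_i = 1_{π(i) > i}.
For each fixed i, π(i) is uniform over {1, …, 31} (marginal of a uniform permutation), so P[π(i) > i] = (n − i)/n. Summing: Σ_{i=1}^{31} (n − i)/n = (0 + 1 + … + 30)/31 = 31(31 − 1)/(2·31) = (31 − 1)/2.
Hence E[X] = Σ_{i=1}^{31} (31 − i)/31 = 15 ≈ 15.0000.

E[X] = 15 = 15.0000.


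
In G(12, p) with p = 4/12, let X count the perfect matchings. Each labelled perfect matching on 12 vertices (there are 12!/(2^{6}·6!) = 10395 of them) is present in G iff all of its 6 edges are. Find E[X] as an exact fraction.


K_12 has 12!/(2^{6}·6!) = 10395 labelled perfect matchings.
For each such perfect matching H, let X_H = 1 if all 6 edges of H are present in G. Then P[X_H = 1] = p^{6} = (1/3)^{6} = 1/729.
Summing the indicators: E[X] = Σ_H E[X_H] = 10395 · p^{6} = 10395 · 1/729 = 385/27.
Numerically: E[X] ≈ 14.2593.

E[X] = 10395 · (1/3)^{6} = 385/27 ≈ 14.2593.


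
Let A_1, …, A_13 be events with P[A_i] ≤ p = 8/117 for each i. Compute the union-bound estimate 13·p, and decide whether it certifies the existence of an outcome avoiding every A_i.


Union bound: P[∪_{i=1}^{13} A_i] ≤ Σ_i P[A_i] ≤ 13·p = 13·(8/117) = 8/9.
Numerically: 8/9 ≈ 0.8888889.
Is 8/9 < 1? YES.
Since P[∪ A_i] ≤ 8/9 < 1, the complement has P[∩ A_i^c] ≥ 1 − 8/9 = 1/9 > 0, so some outcome avoids every A_i.

13·p = 8/9 ≈ 0.8888889; existence CERTIFIED by the union bound.


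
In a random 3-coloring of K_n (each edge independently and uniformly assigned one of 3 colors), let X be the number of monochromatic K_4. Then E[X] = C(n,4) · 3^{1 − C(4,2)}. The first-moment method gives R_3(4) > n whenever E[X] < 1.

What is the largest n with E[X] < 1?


We need C(n, 4) · 3^{1 − 6} < 1, i.e. C(n, 4) < 3^{6 − 1} = 243.
Check values of n near the boundary:
  n = 5: C(5, 4) = 5; 5 < 243? YES
  n = 6: C(6, 4) = 15; 15 < 243? YES
  n = 7: C(7, 4) = 35; 35 < 243? YES
  n = 8: C(8, 4) = 70; 70 < 243? YES
  n = 9: C(9, 4) = 126; 126 < 243? YES
  n = 10: C(10, 4) = 210; 210 < 243? YES
  n = 11: C(11, 4) = 330; 330 < 243? NO
The largest n with C(n, 4) < 243 is n = 10 (where E[X] = 70/81 ≈ 0.8641975). Hence R_3(4) > 10, i.e. R_3(4) ≥ 11.

Largest n = 10; hence R_3(4) > 10.


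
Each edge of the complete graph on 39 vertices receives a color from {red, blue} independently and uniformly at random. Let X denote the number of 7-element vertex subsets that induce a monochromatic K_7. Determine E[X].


Let X = Σ_S X_S over the C(39, 7) = 15380937 subsets S of size 7, where X_S = 1 if the K_7 on S is monochromatic.
For a fixed S, the K_7 on S has C(7, 2) = 21 edges. P[all 21 edges red] = (1/2)^21, and likewise for blue, so P[monochromatic] = 2·(1/2)^21 = 2^{1 − 21} = 1/1048576.
Summing: E[X] = C(39, 7) · 2^{1 − 21} = 15380937 · 1/1048576 = 15380937/1048576.
Numerically: E[X] ≈ 14.66840.

E[X] = C(39,7)·2^(1−C(7,2)) = 15380937/1048576 ≈ 14.66840.


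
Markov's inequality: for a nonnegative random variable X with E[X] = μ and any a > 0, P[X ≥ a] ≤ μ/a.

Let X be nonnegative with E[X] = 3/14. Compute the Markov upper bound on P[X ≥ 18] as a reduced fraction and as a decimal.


μ = E[X] = 3/14, a = 18.
Markov: P[X ≥ 18] ≤ μ/a = (3/14)/18 = 1/84.
Numerically: ≈ 0.01190.
(Since a = 18 > μ = 0.21429, the bound 1/84 is < 1 and informative.)

P[X ≥ 18] ≤ 1/84 ≈ 0.01190.


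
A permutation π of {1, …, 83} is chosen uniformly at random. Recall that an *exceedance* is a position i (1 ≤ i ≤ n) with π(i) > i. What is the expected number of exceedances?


Write X = Σ_{i=1}^{83} X_i, where X_i = 1_{π(i) > i}.
For each fixed i, π(i) is uniform over {1, …, 83} (marginal of a uniform permutation), so P[π(i) > i] = (n − i)/n. Summing: Σ_{i=1}^{83} (n − i)/n = (0 + 1 + … + 82)/83 = 83(83 − 1)/(2·83) = (83 − 1)/2.
Hence E[X] = Σ_{i=1}^{83} (83 − i)/83 = 41 ≈ 41.0000.

E[X] = 41 = 41.0000.


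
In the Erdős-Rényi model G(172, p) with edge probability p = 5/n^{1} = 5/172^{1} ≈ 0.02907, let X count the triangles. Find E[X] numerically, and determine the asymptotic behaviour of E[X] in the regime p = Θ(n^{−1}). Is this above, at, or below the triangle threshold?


Number of potential triangles: C(172, 3) = 833340.
Each occurs with probability p³ ≈ (0.02907)³ ≈ 2.456545e-05.
By linearity: E[X] = C(172, 3)·p³ ≈ 833340 · 2.456545e-05 ≈ 20.4714.
Here α = 1, so p = 5/n is exactly at the triangle threshold p ~ 1/n. Asymptotically E[X] → c³/6 = 5³/6 = 125/6 ≈ 20.8333, a bounded constant. In this regime the triangle count is asymptotically Poisson(c³/6).

E[X] ≈ 20.4714; in regime p = Θ(1/n^{1}) E[X] stays bounded (at the triangle threshold p ~ 1/n).


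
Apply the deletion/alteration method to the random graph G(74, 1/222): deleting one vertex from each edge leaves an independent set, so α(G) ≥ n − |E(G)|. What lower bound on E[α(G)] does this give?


E[|E(G)|] = C(74, 2)·p = 2701 · (1/222) = 73/6.
E[α(G)] ≥ n − E[|E(G)|] = 74 − 73/6 = 371/6.
Numerically: ≈ 61.8333.
(This is only a lower bound; the true E[α(G)] may be larger.)

E[α(G)] ≥ 371/6 ≈ 61.8333.


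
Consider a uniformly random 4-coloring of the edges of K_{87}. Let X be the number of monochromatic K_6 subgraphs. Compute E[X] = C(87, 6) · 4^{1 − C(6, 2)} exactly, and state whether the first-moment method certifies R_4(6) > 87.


E[X] = C(87, 6) · 4^{1 − 15} = 504981379 · 4^{−14} = 504981379/268435456.
As a reduced fraction: E[X] = 504981379/268435456 ≈ 1.881202.
Is E[X] < 1? NO.
Since E[X] ≥ 1, the first-moment bound is inconclusive at n = 87; it does NOT by itself certify R_4(6) > 87.

E[X] = 504981379/268435456 ≈ 1.881202; E[X] ≥ 1; first-moment method inconclusive here.


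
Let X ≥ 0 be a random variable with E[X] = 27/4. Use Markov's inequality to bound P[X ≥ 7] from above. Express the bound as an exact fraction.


μ = E[X] = 27/4, a = 7.
Markov: P[X ≥ 7] ≤ μ/a = (27/4)/7 = 27/28.
Numerically: ≈ 0.964.
(Since a = 7 > μ = 6.750, the bound 27/28 is < 1 and informative.)

P[X ≥ 7] ≤ 27/28 ≈ 0.964.


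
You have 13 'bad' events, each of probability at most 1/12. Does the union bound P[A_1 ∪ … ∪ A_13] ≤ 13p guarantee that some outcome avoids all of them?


Union bound: P[∪_{i=1}^{13} A_i] ≤ Σ_i P[A_i] ≤ 13·p = 13·(1/12) = 13/12.
Numerically: 13/12 ≈ 1.083.
Is 13/12 < 1? NO.
Since the bound 13/12 is ≥ 1, the union bound is uninformative here; it does NOT by itself certify existence.

13·p = 13/12 ≈ 1.083; existence NOT certified by the union bound.


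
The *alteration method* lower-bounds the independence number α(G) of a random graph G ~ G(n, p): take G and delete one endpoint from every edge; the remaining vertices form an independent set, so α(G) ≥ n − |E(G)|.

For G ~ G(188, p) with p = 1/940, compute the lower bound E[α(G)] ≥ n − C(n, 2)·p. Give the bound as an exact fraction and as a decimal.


E[|E(G)|] = C(188, 2)·p = 17578 · (1/940) = 187/10.
E[α(G)] ≥ n − E[|E(G)|] = 188 − 187/10 = 1693/10.
Numerically: ≈ 169.3000.
(This is only a lower bound; the true E[α(G)] may be larger.)

E[α(G)] ≥ 1693/10 ≈ 169.3000.


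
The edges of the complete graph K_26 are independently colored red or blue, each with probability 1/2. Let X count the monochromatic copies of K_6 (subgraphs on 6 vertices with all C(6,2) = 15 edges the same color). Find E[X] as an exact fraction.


Let X = Σ_S X_S over the C(26, 6) = 230230 subsets S of size 6, where X_S = 1 if the K_6 on S is monochromatic.
For a fixed S, the K_6 on S has C(6, 2) = 15 edges. P[all 15 edges red] = (1/2)^15, and likewise for blue, so P[monochromatic] = 2·(1/2)^15 = 2^{1 − 15} = 1/16384.
By linearity of expectation: E[X] = C(26, 6) · 2^{1 − 15} = 230230 · 1/16384 = 115115/8192.
Numerically: E[X] ≈ 14.05212.

E[X] = C(26,6)·2^(1−C(6,2)) = 115115/8192 ≈ 14.05212.


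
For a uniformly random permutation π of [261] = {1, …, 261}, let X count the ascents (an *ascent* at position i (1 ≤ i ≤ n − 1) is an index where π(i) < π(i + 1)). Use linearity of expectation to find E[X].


Write X = Σ X_I over i = 1, …, 260, with X_I the indicator of one ascent.
There are 260 indicators.
For each fixed i, the pair (π(i), π(i+1)) is a uniformly random ordered pair of distinct values from {1, …, 261}; by symmetry P[π(i) < π(i+1)] = 1/2.
By linearity: E[X] = 260 · (1/2) = (261 − 1) · (1/2) = 130 ≈ 130.000000.

E[X] = 130 = 130.000000.


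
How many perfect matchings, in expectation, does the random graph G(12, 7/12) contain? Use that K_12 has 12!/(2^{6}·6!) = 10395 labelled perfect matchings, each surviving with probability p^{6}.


K_12 has 12!/(2^{6}·6!) = 10395 labelled perfect matchings.
For each such perfect matching H, let X_H = 1 if all 6 edges of H are present in G. Then P[X_H = 1] = p^{6} = (7/12)^{6} = 117649/2985984.
By linearity: E[X] = Σ_H E[X_H] = 10395 · p^{6} = 10395 · 117649/2985984 = 45294865/110592.
Numerically: E[X] ≈ 409.6.

E[X] = 10395 · (7/12)^{6} = 45294865/110592 ≈ 409.6.


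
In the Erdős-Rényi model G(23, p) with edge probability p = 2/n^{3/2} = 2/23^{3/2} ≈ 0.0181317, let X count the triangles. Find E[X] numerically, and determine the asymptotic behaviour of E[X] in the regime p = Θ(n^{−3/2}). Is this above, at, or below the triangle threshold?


Number of potential triangles: C(23, 3) = 1771.
Each occurs with probability p³ ≈ (0.0181317)³ ≈ 5.96093965e-06.
By linearity: E[X] = C(23, 3)·p³ ≈ 1771 · 5.96093965e-06 ≈ 0.010557.
Since α = 3/2 > 1, p = c/n^{3/2} = o(1/n) is below the triangle threshold p ~ 1/n. Asymptotically E[X] ~ (c³/6)·n^{3(1−α)} = (2³/6)·n^{-1.5} → 0, so by Markov's inequality G has no triangles w.h.p.

E[X] ≈ 0.010557; in regime p = Θ(1/n^{3/2}) E[X] tends to 0 (below the triangle threshold p ~ 1/n).


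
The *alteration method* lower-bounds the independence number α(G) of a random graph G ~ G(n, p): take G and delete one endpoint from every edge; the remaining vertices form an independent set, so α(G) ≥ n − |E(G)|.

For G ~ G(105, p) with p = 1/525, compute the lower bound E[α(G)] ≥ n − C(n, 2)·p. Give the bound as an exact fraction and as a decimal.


E[|E(G)|] = C(105, 2)·p = 5460 · (1/525) = 52/5.
E[α(G)] ≥ n − E[|E(G)|] = 105 − 52/5 = 473/5.
Numerically: ≈ 94.600000.
(This is only a lower bound; the true E[α(G)] may be larger.)

E[α(G)] ≥ 473/5 ≈ 94.600000.


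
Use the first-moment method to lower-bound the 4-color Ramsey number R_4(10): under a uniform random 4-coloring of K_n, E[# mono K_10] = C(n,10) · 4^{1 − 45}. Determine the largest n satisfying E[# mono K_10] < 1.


We need C(n, 10) · 4^{1 − 45} < 1, i.e. C(n, 10) < 4^{45 − 1} = 309485009821345068724781056.
Check values of n near the boundary:
  n = 2022: C(2022, 10) = 307870445231474093395937796; 307870445231474093395937796 < 309485009821345068724781056? YES
  n = 2023: C(2023, 10) = 309399856285778485315440716; 309399856285778485315440716 < 309485009821345068724781056? YES
  n = 2024: C(2024, 10) = 310936101848269937576192656; 310936101848269937576192656 < 309485009821345068724781056? NO
  n = 2025: C(2025, 10) = 312479209053472269772600560; 312479209053472269772600560 < 309485009821345068724781056? NO
The largest n with C(n, 10) < 309485009821345068724781056 is n = 2023 (where E[X] = 77349964071444621328860179/77371252455336267181195264 ≈ 0.99972). Hence R_4(10) > 2023, i.e. R_4(10) ≥ 2024.

Largest n = 2023; hence R_4(10) > 2023.


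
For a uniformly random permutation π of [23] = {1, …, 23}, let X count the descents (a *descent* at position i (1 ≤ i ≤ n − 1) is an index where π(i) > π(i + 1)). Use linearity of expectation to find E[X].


Write X = Σ X_I over i = 1, …, 22, with X_I the indicator of one descent.
There are 22 indicators.
For each fixed i, the pair (π(i), π(i+1)) is a uniformly random ordered pair of distinct values from {1, …, 23}; by symmetry P[π(i) > π(i+1)] = 1/2.
By linearity: E[X] = 22 · (1/2) = (23 − 1) · (1/2) = 11 ≈ 11.000.

E[X] = 11 = 11.000.


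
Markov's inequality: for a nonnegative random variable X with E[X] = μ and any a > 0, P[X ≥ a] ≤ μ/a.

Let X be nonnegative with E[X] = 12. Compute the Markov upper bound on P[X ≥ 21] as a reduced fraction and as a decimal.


μ = E[X] = 12, a = 21.
Markov: P[X ≥ 21] ≤ μ/a = (12)/21 = 4/7.
Numerically: ≈ 0.571429.
(Since a = 21 > μ = 12.000000, the bound 4/7 is < 1 and informative.)

P[X ≥ 21] ≤ 4/7 ≈ 0.571429.


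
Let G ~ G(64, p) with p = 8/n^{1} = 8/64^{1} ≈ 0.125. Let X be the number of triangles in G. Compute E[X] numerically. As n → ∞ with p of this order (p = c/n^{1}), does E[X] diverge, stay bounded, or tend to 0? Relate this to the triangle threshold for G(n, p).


Number of potential triangles: C(64, 3) = 41664.
Each occurs with probability p³ ≈ (0.125)³ ≈ 1.95312e-03.
By linearity: E[X] = C(64, 3)·p³ ≈ 41664 · 1.95312e-03 ≈ 81.375.
Here α = 1, so p = 8/n is exactly at the triangle threshold p ~ 1/n. Asymptotically E[X] → c³/6 = 8³/6 = 256/3 ≈ 85.333, a bounded constant. In this regime the triangle count is asymptotically Poisson(c³/6).

E[X] ≈ 81.375; in regime p = Θ(1/n^{1}) E[X] stays bounded (at the triangle threshold p ~ 1/n).
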